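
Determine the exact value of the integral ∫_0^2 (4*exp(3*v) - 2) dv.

-16/3 + 4*exp(6)/3

An antiderivative is F(v) = 4*exp(3*v)/3 - 2*v.
Then F(2) - F(0) = (-4 + 4*exp(6)/3) - (4/3) = -16/3 + 4*exp(6)/3.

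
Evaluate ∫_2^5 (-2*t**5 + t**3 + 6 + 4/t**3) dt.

By the power rule, an antiderivative is F(t) = -t**6/3 + t**4/4 + 6*t - 2/t**2.
Then F(5) - F(2) = (-1506649/300) - (-35/6) = -501633/100.

-501633/100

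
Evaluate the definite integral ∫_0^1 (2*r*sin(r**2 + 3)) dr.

Let u = r**2 + 3, so du = 2*r dr. When r = 0, u = 3; when r = 1, u = 4.
The integral becomes ∫ sin(u) du from 3 to 4, with antiderivative -cos(u).
Back in r: F(r) = -cos(r**2 + 3).
Then F(1) - F(0) = (-cos(4)) - (-cos(3)) = cos(3) - cos(4).

cos(3) - cos(4)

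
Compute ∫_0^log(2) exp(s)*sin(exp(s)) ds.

Let u = exp(s), so du = exp(s) ds. When s = 0, u = 1; when s = log(2), u = 2.
The integral becomes ∫ sin(u) du from 1 to 2, with antiderivative -cos(u).
Back in s: F(s) = -cos(exp(s)).
Then F(log(2)) - F(0) = (-cos(2)) - (-cos(1)) = -cos(2) + cos(1).

-cos(2) + cos(1)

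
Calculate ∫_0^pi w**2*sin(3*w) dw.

-4/27 + pi**2/3

Integrate by parts twice (u = w^2, dv = sin(3*w) dw).
An antiderivative is F(w) = -w**2*cos(3*w)/3 + 2*w*sin(3*w)/9 + 2*cos(3*w)/27.
Then F(pi) - F(0) = (-2/27 + pi**2/3) - (2/27) = -4/27 + pi**2/3.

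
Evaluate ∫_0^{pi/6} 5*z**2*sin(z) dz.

Integrate by parts twice (u = z^2, dv = 5*sin(z) dz).
An antiderivative is F(z) = -5*z**2*cos(z) + 10*z*sin(z) + 10*cos(z).
Then F(pi/6) - F(0) = (-5*sqrt(3)*pi**2/72 + 5*pi/6 + 5*sqrt(3)) - (10) = -10 - 5*sqrt(3)*pi**2/72 + 5*pi/6 + 5*sqrt(3).

-10 - 5*sqrt(3)*pi**2/72 + 5*pi/6 + 5*sqrt(3)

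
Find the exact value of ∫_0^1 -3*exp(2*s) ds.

3/2 - 3*exp(2)/2

An antiderivative is F(s) = -3*exp(2*s)/2.
Then F(1) - F(0) = (-3*exp(2)/2) - (-3/2) = 3/2 - 3*exp(2)/2.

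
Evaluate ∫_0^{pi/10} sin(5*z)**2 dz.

Use the identity sin^2(5*z) = (1 - cos(10*z))/2.
An antiderivative is F(z) = z/2 - sin(10*z)/20.
Then F(pi/10) - F(0) = (pi/20) - (0) = pi/20.

pi/20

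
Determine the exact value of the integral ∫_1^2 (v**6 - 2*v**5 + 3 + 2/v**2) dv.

8/7

By the power rule, an antiderivative is F(v) = v**7/7 - v**6/3 + 3*v - 2/v.
Then F(2) - F(1) = (41/21) - (17/21) = 8/7.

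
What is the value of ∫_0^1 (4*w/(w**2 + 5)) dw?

log(36/25)

Let u = w**2 + 5, so du = 2*w dw. When w = 0, u = 5; when w = 1, u = 6.
The integral becomes 2·∫ 1/u du from 5 to 6, with antiderivative 2*log(u).
Back in w: F(w) = 2*log(w**2 + 5).
Then F(1) - F(0) = (log(36)) - (log(25)) = log(36/25).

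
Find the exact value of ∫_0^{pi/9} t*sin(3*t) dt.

-pi/54 + sqrt(3)/18

Integrate by parts once (u = t, dv = sin(3*t) dt).
An antiderivative is F(t) = -t*cos(3*t)/3 + sin(3*t)/9.
Then F(pi/9) - F(0) = (-pi/54 + sqrt(3)/18) - (0) = -pi/54 + sqrt(3)/18.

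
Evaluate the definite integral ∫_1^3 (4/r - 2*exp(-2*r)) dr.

An antiderivative is F(r) = 4*log(r) + exp(-2*r).
Then F(3) - F(1) = (exp(-6) + 4*log(3)) - (exp(-2)) = -exp(-2) + exp(-6) + 4*log(3).

-exp(-2) + exp(-6) + 4*log(3)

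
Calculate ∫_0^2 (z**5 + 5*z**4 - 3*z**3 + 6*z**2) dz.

140/3

By the power rule, an antiderivative is F(z) = z**6/6 + z**5 - 3*z**4/4 + 2*z**3.
Then F(2) - F(0) = (140/3) - (0) = 140/3.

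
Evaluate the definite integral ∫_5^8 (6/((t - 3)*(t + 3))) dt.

Factor the denominator: t**2 - 9 = (t + 3)(t - 3).
Partial fractions: 6/((t - 3)*(t + 3)) = -1/(t + 3) + 1/(t - 3).
An antiderivative is F(t) = log(t - 3) - log(t + 3).
Then F(8) - F(5) = (log(5/11)) - (-log(4)) = log(20/11).

log(20/11)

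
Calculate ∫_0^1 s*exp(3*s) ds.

Integrate by parts once (u = s, dv = exp(3*s) ds).
An antiderivative is F(s) = (3*s - 1)*exp(3*s)/9.
Then F(1) - F(0) = (2*exp(3)/9) - (-1/9) = 1/9 + 2*exp(3)/9.

1/9 + 2*exp(3)/9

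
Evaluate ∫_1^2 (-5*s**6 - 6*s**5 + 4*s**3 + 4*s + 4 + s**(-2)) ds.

-1795/14

By the power rule, an antiderivative is F(s) = -5*s**7/7 - s**6 + s**4 + 2*s**2 + 4*s - 1/s.
Then F(2) - F(1) = (-1735/14) - (30/7) = -1795/14.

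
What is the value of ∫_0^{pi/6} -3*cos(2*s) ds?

-3*sqrt(3)/4

An antiderivative is F(s) = -3*sin(2*s)/2.
Then F(pi/6) - F(0) = (-3*sqrt(3)/4) - (0) = -3*sqrt(3)/4.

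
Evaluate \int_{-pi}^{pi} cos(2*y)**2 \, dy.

Use the identity cos^2(2*y) = (1 + cos(4*y))/2.
An antiderivative is F(y) = y/2 + sin(4*y)/8.
Then F(pi) - F(-pi) = (pi/2) - (-pi/2) = pi.

pi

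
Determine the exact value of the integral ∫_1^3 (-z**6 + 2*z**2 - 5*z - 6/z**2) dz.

-6698/21

By the power rule, an antiderivative is F(z) = -z**7/7 + 2*z**3/3 - 5*z**2/2 + 6/z.
Then F(3) - F(1) = (-4409/14) - (169/42) = -6698/21.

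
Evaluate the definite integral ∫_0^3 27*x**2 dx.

243

Let u = 3*x, so du = 3 dx. When x = 0, u = 0; when x = 3, u = 9.
The integral becomes ∫ u**2 du from 0 to 9, with antiderivative u**3/3.
Back in x: F(x) = 9*x**3.
Then F(3) - F(0) = (243) - (0) = 243.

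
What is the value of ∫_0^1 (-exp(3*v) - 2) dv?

-exp(3)/3 - 5/3

An antiderivative is F(v) = -exp(3*v)/3 - 2*v.
Then F(1) - F(0) = (-exp(3)/3 - 2) - (-1/3) = -exp(3)/3 - 5/3.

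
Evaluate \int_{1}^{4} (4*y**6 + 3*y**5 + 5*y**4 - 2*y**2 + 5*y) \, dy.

86994/7

By the power rule, an antiderivative is F(y) = 4*y**7/7 + y**6/2 + y**5 - 2*y**3/3 + 5*y**2/2.
Then F(4) - F(1) = (261064/21) - (82/21) = 86994/7.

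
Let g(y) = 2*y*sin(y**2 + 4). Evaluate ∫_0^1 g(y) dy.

cos(4) - cos(5)

Let u = y**2 + 4, so du = 2*y dy. When y = 0, u = 4; when y = 1, u = 5.
The integral becomes ∫ sin(u) du from 4 to 5, with antiderivative -cos(u).
Back in y: F(y) = -cos(y**2 + 4).
Then F(1) - F(0) = (-cos(5)) - (-cos(4)) = cos(4) - cos(5).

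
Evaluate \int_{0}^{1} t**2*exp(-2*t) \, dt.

Integrate by parts twice (u = t^2, dv = exp(-2*t) dt).
An antiderivative is F(t) = (-2*t**2 - 2*t - 1)*exp(-2*t)/4.
Then F(1) - F(0) = (-5*exp(-2)/4) - (-1/4) = (-5 + exp(2))*exp(-2)/4.

(-5 + exp(2))*exp(-2)/4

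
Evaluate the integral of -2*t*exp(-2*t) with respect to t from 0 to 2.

Integrate by parts once (u = t, dv = -2*exp(-2*t) dt).
An antiderivative is F(t) = (2*t + 1)*exp(-2*t)/2.
Then F(2) - F(0) = (5*exp(-4)/2) - (1/2) = (5 - exp(4))*exp(-4)/2.

(5 - exp(4))*exp(-4)/2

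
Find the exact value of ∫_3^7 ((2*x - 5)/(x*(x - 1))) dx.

-8*log(3) + 5*log(7)

Factor the denominator: x**2 - x = x(x - 1).
Partial fractions: (2*x - 5)/(x*(x - 1)) = 5/x - 3/(x - 1).
An antiderivative is F(x) = 5*log(x) - 3*log(x - 1).
Then F(7) - F(3) = (-3*log(3) - 3*log(2) + 5*log(7)) - (-3*log(2) + 5*log(3)) = -8*log(3) + 5*log(7).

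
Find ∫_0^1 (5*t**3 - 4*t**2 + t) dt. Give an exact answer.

By the power rule, an antiderivative is F(t) = 5*t**4/4 - 4*t**3/3 + t**2/2.
Then F(1) - F(0) = (5/12) - (0) = 5/12.

5/12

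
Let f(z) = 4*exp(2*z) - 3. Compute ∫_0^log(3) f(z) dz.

16 - log(27)

An antiderivative is F(z) = 2*exp(2*z) - 3*z.
Then F(log(3)) - F(0) = (18 - 3*log(3)) - (2) = 16 - log(27).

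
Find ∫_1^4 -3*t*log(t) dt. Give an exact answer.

Integrate by parts once (u = ln t, dv = -3*t dt).
An antiderivative is F(t) = -3*t**2*(2*log(t) - 1)/4.
Then F(4) - F(1) = (12 - 48*log(2)) - (3/4) = 45/4 - 48*log(2).

45/4 - 48*log(2)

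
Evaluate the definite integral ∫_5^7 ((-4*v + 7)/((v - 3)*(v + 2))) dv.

Factor the denominator: v**2 - v - 6 = (v + 2)(v - 3).
Partial fractions: (-4*v + 7)/((v - 3)*(v + 2)) = -3/(v + 2) - 1/(v - 3).
An antiderivative is F(v) = -log(v - 3) - 3*log(v + 2).
Then F(7) - F(5) = (-6*log(3) - 2*log(2)) - (-3*log(7) - log(2)) = -6*log(3) - log(2) + 3*log(7).

-6*log(3) - log(2) + 3*log(7)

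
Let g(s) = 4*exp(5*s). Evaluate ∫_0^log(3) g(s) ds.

Let u = exp(s), so du = exp(s) ds. When s = 0, u = 1; when s = log(3), u = 3.
The integral becomes 4·∫ u**4 du from 1 to 3, with antiderivative 4*u**5/5.
Back in s: F(s) = 4*exp(5*s)/5.
Then F(log(3)) - F(0) = (972/5) - (4/5) = 968/5.

968/5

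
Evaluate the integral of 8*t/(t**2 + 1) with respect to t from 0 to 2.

Let u = t**2 + 1, so du = 2*t dt. When t = 0, u = 1; when t = 2, u = 5.
The integral becomes 4·∫ 1/u du from 1 to 5, with antiderivative 4*log(u).
Back in t: F(t) = 4*log(t**2 + 1).
Then F(2) - F(0) = (4*log(5)) - (0) = 4*log(5).

4*log(5)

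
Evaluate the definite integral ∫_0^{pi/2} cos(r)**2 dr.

Use the identity cos^2(r) = (1 + cos(2*r))/2.
An antiderivative is F(r) = r/2 + sin(2*r)/4.
Then F(pi/2) - F(0) = (pi/4) - (0) = pi/4.

pi/4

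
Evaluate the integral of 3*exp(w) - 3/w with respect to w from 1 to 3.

An antiderivative is F(w) = 3*exp(w) - 3*log(w).
Then F(3) - F(1) = (-3*log(3) + 3*exp(3)) - (3*exp(1)) = -3*exp(1) - 3*log(3) + 3*exp(3).

-3*exp(1) - 3*log(3) + 3*exp(3)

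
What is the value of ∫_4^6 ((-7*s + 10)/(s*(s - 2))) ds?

Factor the denominator: s**2 - 2*s = s(s - 2).
Partial fractions: (-7*s + 10)/(s*(s - 2)) = -5/s - 2/(s - 2).
An antiderivative is F(s) = -5*log(s) - 2*log(s - 2).
Then F(6) - F(4) = (-9*log(2) - 5*log(3)) - (-12*log(2)) = -5*log(3) + 3*log(2).

-5*log(3) + 3*log(2)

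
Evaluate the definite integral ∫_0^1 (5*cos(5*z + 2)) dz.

-sin(2) + sin(7)

Let u = 5*z + 2, so du = 5 dz. When z = 0, u = 2; when z = 1, u = 7.
The integral becomes ∫ cos(u) du from 2 to 7, with antiderivative sin(u).
Back in z: F(z) = sin(5*z + 2).
Then F(1) - F(0) = (sin(7)) - (sin(2)) = -sin(2) + sin(7).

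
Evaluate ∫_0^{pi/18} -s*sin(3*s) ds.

-1/18 + sqrt(3)*pi/108

Integrate by parts once (u = s, dv = -sin(3*s) ds).
An antiderivative is F(s) = s*cos(3*s)/3 - sin(3*s)/9.
Then F(pi/18) - F(0) = (-1/18 + sqrt(3)*pi/108) - (0) = -1/18 + sqrt(3)*pi/108.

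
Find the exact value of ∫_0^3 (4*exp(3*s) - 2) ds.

-22/3 + 4*exp(9)/3

An antiderivative is F(s) = 4*exp(3*s)/3 - 2*s.
Then F(3) - F(0) = (-6 + 4*exp(9)/3) - (4/3) = -22/3 + 4*exp(9)/3.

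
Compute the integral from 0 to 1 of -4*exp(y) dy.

An antiderivative is F(y) = -4*exp(y).
Then F(1) - F(0) = (-4*E) - (-4) = 4 - 4*E.

4 - 4*E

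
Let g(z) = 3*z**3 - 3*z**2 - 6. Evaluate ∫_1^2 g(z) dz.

-7/4

By the power rule, an antiderivative is F(z) = 3*z**4/4 - z**3 - 6*z.
Then F(2) - F(1) = (-8) - (-25/4) = -7/4.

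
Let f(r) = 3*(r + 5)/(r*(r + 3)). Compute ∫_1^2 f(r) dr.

Factor the denominator: r**2 + 3*r = (r + 3)r.
Partial fractions: 3*(r + 5)/(r*(r + 3)) = -2/(r + 3) + 5/r.
An antiderivative is F(r) = 5*log(r) - 2*log(r + 3).
Then F(2) - F(1) = (log(32/25)) - (-log(16)) = -2*log(5) + 9*log(2).

-2*log(5) + 9*log(2)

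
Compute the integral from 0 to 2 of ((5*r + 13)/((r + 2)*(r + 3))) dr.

-2*log(3) + 3*log(2) + 2*log(5)

Factor the denominator: r**2 + 5*r + 6 = (r + 3)(r + 2).
Partial fractions: (5*r + 13)/((r + 2)*(r + 3)) = 2/(r + 3) + 3/(r + 2).
An antiderivative is F(r) = 3*log(r + 2) + 2*log(r + 3).
Then F(2) - F(0) = (2*log(5) + 6*log(2)) - (log(72)) = -2*log(3) + 3*log(2) + 2*log(5).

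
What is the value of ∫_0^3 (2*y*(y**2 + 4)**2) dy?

711

Let u = y**2 + 4, so du = 2*y dy. When y = 0, u = 4; when y = 3, u = 13.
The integral becomes ∫ u**2 du from 4 to 13, with antiderivative u**3/3.
Back in y: F(y) = (y**2 + 4)**3/3.
Then F(3) - F(0) = (2197/3) - (64/3) = 711.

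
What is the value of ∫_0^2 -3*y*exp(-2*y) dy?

Integrate by parts once (u = y, dv = -3*exp(-2*y) dy).
An antiderivative is F(y) = (6*y + 3)*exp(-2*y)/4.
Then F(2) - F(0) = (15*exp(-4)/4) - (3/4) = -3/4 + 15*exp(-4)/4.

-3/4 + 15*exp(-4)/4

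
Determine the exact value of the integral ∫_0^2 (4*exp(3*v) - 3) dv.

-22/3 + 4*exp(6)/3

An antiderivative is F(v) = 4*exp(3*v)/3 - 3*v.
Then F(2) - F(0) = (-6 + 4*exp(6)/3) - (4/3) = -22/3 + 4*exp(6)/3.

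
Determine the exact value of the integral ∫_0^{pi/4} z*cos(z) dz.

Integrate by parts once (u = z, dv = cos(z) dz).
An antiderivative is F(z) = z*sin(z) + cos(z).
Then F(pi/4) - F(0) = (sqrt(2)*(pi + 4)/8) - (1) = -1 + sqrt(2)*pi/8 + sqrt(2)/2.

-1 + sqrt(2)*pi/8 + sqrt(2)/2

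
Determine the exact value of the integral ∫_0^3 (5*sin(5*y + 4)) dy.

-cos(19) + cos(4)

Let u = 5*y + 4, so du = 5 dy. When y = 0, u = 4; when y = 3, u = 19.
The integral becomes ∫ sin(u) du from 4 to 19, with antiderivative -cos(u).
Back in y: F(y) = -cos(5*y + 4).
Then F(3) - F(0) = (-cos(19)) - (-cos(4)) = -cos(19) + cos(4).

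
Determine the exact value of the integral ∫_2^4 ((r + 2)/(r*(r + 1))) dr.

Factor the denominator: r**2 + r = (r + 1)r.
Partial fractions: (r + 2)/(r*(r + 1)) = -1/(r + 1) + 2/r.
An antiderivative is F(r) = 2*log(r) - log(r + 1).
Then F(4) - F(2) = (log(16/5)) - (log(4/3)) = log(12/5).

log(12/5)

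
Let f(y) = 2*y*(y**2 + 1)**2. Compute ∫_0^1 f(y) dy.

7/3

Let u = y**2 + 1, so du = 2*y dy. When y = 0, u = 1; when y = 1, u = 2.
The integral becomes ∫ u**2 du from 1 to 2, with antiderivative u**3/3.
Back in y: F(y) = (y**2 + 1)**3/3.
Then F(1) - F(0) = (8/3) - (1/3) = 7/3.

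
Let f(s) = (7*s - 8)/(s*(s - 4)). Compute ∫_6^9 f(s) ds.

-7*log(2) + 2*log(3) + 5*log(5)

Factor the denominator: s**2 - 4*s = s(s - 4).
Partial fractions: (7*s - 8)/(s*(s - 4)) = 2/s + 5/(s - 4).
An antiderivative is F(s) = 2*log(s) + 5*log(s - 4).
Then F(9) - F(6) = (4*log(3) + 5*log(5)) - (2*log(3) + 7*log(2)) = -7*log(2) + 2*log(3) + 5*log(5).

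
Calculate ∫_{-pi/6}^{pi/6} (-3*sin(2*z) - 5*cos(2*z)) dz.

-5*sqrt(3)/2

An antiderivative is F(z) = -5*sin(2*z)/2 + 3*cos(2*z)/2.
Then F(pi/6) - F(-pi/6) = (3/4 - 5*sqrt(3)/4) - (3/4 + 5*sqrt(3)/4) = -5*sqrt(3)/2.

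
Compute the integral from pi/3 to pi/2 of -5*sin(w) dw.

An antiderivative is F(w) = 5*cos(w).
Then F(pi/2) - F(pi/3) = (0) - (5/2) = -5/2.

-5/2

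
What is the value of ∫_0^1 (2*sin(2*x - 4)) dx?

cos(4) - cos(2)

Let u = 2*x - 4, so du = 2 dx. When x = 0, u = -4; when x = 1, u = -2.
The integral becomes ∫ sin(u) du from -4 to -2, with antiderivative -cos(u).
Back in x: F(x) = -cos(2*x - 4).
Then F(1) - F(0) = (-cos(2)) - (-cos(4)) = cos(4) - cos(2).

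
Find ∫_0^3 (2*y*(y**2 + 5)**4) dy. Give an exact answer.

Let u = y**2 + 5, so du = 2*y dy. When y = 0, u = 5; when y = 3, u = 14.
The integral becomes ∫ u**4 du from 5 to 14, with antiderivative u**5/5.
Back in y: F(y) = (y**2 + 5)**5/5.
Then F(3) - F(0) = (537824/5) - (625) = 534699/5.

534699/5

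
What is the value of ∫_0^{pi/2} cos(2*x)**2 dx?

Use the identity cos^2(2*x) = (1 + cos(4*x))/2.
An antiderivative is F(x) = x/2 + sin(4*x)/8.
Then F(pi/2) - F(0) = (pi/4) - (0) = pi/4.

pi/4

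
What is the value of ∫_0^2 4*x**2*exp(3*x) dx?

Integrate by parts twice (u = x^2, dv = 4*exp(3*x) dx).
An antiderivative is F(x) = (36*x**2 - 24*x + 8)*exp(3*x)/27.
Then F(2) - F(0) = (104*exp(6)/27) - (8/27) = -8/27 + 104*exp(6)/27.

-8/27 + 104*exp(6)/27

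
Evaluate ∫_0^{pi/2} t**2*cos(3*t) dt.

2/27 - pi**2/12

Integrate by parts twice (u = t^2, dv = cos(3*t) dt).
An antiderivative is F(t) = t**2*sin(3*t)/3 + 2*t*cos(3*t)/9 - 2*sin(3*t)/27.
Then F(pi/2) - F(0) = (2/27 - pi**2/12) - (0) = 2/27 - pi**2/12.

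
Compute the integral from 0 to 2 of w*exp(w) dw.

1 + exp(2)

Integrate by parts once (u = w, dv = exp(w) dw).
An antiderivative is F(w) = (w - 1)*exp(w).
Then F(2) - F(0) = (exp(2)) - (-1) = 1 + exp(2).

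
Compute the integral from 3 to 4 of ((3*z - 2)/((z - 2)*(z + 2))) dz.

Factor the denominator: z**2 - 4 = (z + 2)(z - 2).
Partial fractions: (3*z - 2)/((z - 2)*(z + 2)) = 2/(z + 2) + 1/(z - 2).
An antiderivative is F(z) = log(z - 2) + 2*log(z + 2).
Then F(4) - F(3) = (log(72)) - (log(25)) = log(72/25).

log(72/25)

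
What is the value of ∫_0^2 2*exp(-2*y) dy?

1 - exp(-4)

An antiderivative is F(y) = -exp(-2*y).
Then F(2) - F(0) = (-exp(-4)) - (-1) = 1 - exp(-4).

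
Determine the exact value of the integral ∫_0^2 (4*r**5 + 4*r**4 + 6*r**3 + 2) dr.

By the power rule, an antiderivative is F(r) = 2*r**6/3 + 4*r**5/5 + 3*r**4/2 + 2*r.
Then F(2) - F(0) = (1444/15) - (0) = 1444/15.

1444/15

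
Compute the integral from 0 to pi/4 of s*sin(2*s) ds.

Integrate by parts once (u = s, dv = sin(2*s) ds).
An antiderivative is F(s) = -s*cos(2*s)/2 + sin(2*s)/4.
Then F(pi/4) - F(0) = (1/4) - (0) = 1/4.

1/4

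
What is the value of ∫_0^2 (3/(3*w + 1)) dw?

log(7)

An antiderivative is F(w) = log(3*w + 1).
Then F(2) - F(0) = (log(7)) - (0) = log(7).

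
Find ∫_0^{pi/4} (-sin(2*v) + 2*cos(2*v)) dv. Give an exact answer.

1/2

An antiderivative is F(v) = sin(2*v) + cos(2*v)/2.
Then F(pi/4) - F(0) = (1) - (1/2) = 1/2.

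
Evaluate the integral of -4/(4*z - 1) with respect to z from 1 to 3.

An antiderivative is F(z) = -log(4*z - 1).
Then F(3) - F(1) = (-log(11)) - (-log(3)) = log(3/11).

log(3/11)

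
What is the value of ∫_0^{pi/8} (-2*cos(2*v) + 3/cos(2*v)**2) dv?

An antiderivative is F(v) = -sin(2*v) + 3*tan(2*v)/2.
Then F(pi/8) - F(0) = (3/2 - sqrt(2)/2) - (0) = 3/2 - sqrt(2)/2.

3/2 - sqrt(2)/2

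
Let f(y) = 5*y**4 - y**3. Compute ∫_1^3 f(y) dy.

222

By the power rule, an antiderivative is F(y) = y**5 - y**4/4.
Then F(3) - F(1) = (891/4) - (3/4) = 222.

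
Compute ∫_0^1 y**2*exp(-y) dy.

Integrate by parts twice (u = y^2, dv = exp(-y) dy).
An antiderivative is F(y) = (-y**2 - 2*y - 2)*exp(-y).
Then F(1) - F(0) = (-5*exp(-1)) - (-2) = 2 - 5*exp(-1).

2 - 5*exp(-1)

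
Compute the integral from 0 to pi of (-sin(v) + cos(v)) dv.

An antiderivative is F(v) = sin(v) + cos(v).
Then F(pi) - F(0) = (-1) - (1) = -2.

-2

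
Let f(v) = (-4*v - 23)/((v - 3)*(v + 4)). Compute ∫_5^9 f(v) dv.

Factor the denominator: v**2 + v - 12 = (v + 4)(v - 3).
Partial fractions: (-4*v - 23)/((v - 3)*(v + 4)) = 1/(v + 4) - 5/(v - 3).
An antiderivative is F(v) = -5*log(v - 3) + log(v + 4).
Then F(9) - F(5) = (-5*log(3) - 5*log(2) + log(13)) - (log(9/32)) = -7*log(3) + log(13).

-7*log(3) + log(13)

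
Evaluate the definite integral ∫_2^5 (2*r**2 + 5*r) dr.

By the power rule, an antiderivative is F(r) = 2*r**3/3 + 5*r**2/2.
Then F(5) - F(2) = (875/6) - (46/3) = 261/2.

261/2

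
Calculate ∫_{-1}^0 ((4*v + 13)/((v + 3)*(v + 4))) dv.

log(32/9)

Factor the denominator: v**2 + 7*v + 12 = (v + 4)(v + 3).
Partial fractions: (4*v + 13)/((v + 3)*(v + 4)) = 3/(v + 4) + 1/(v + 3).
An antiderivative is F(v) = log(v + 3) + 3*log(v + 4).
Then F(0) - F(-1) = (log(3) + 6*log(2)) - (log(54)) = log(32/9).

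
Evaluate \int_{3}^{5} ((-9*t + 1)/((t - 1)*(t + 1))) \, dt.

Factor the denominator: t**2 - 1 = (t + 1)(t - 1).
Partial fractions: (-9*t + 1)/((t - 1)*(t + 1)) = -5/(t + 1) - 4/(t - 1).
An antiderivative is F(t) = -4*log(t - 1) - 5*log(t + 1).
Then F(5) - F(3) = (-13*log(2) - 5*log(3)) - (-14*log(2)) = -5*log(3) + log(2).

-5*log(3) + log(2)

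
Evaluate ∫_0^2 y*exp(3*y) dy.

Integrate by parts once (u = y, dv = exp(3*y) dy).
An antiderivative is F(y) = (3*y - 1)*exp(3*y)/9.
Then F(2) - F(0) = (5*exp(6)/9) - (-1/9) = 1/9 + 5*exp(6)/9.

1/9 + 5*exp(6)/9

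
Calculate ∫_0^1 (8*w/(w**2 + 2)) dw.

log(81/16)

Let u = w**2 + 2, so du = 2*w dw. When w = 0, u = 2; when w = 1, u = 3.
The integral becomes 4·∫ 1/u du from 2 to 3, with antiderivative 4*log(u).
Back in w: F(w) = 4*log(w**2 + 2).
Then F(1) - F(0) = (log(81)) - (log(16)) = log(81/16).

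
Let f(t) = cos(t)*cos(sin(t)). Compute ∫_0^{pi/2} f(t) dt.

sin(1)

Let u = sin(t), so du = cos(t) dt. When t = 0, u = 0; when t = pi/2, u = 1.
The integral becomes ∫ cos(u) du from 0 to 1, with antiderivative sin(u).
Back in t: F(t) = sin(sin(t)).
Then F(pi/2) - F(0) = (sin(1)) - (0) = sin(1).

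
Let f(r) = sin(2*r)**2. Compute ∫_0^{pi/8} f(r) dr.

-1/8 + pi/16

Use the identity sin^2(2*r) = (1 - cos(4*r))/2.
An antiderivative is F(r) = r/2 - sin(4*r)/8.
Then F(pi/8) - F(0) = (-1/8 + pi/16) - (0) = -1/8 + pi/16.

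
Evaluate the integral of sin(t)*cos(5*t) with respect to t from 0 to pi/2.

Use the identity sin(t)cos(5*t) = [sin(6*t) + sin(-4*t)]/2.
An antiderivative is F(t) = cos(4*t)/8 - cos(6*t)/12.
Then F(pi/2) - F(0) = (5/24) - (1/24) = 1/6.

1/6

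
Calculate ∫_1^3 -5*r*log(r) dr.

10 - 45*log(3)/2

Integrate by parts once (u = ln r, dv = -5*r dr).
An antiderivative is F(r) = -5*r**2*(2*log(r) - 1)/4.
Then F(3) - F(1) = (45/4 - 45*log(3)/2) - (5/4) = 10 - 45*log(3)/2.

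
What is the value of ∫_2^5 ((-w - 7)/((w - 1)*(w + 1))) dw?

-log(32)

Factor the denominator: w**2 - 1 = (w + 1)(w - 1).
Partial fractions: (-w - 7)/((w - 1)*(w + 1)) = 3/(w + 1) - 4/(w - 1).
An antiderivative is F(w) = -4*log(w - 1) + 3*log(w + 1).
Then F(5) - F(2) = (log(27/32)) - (log(27)) = -log(32).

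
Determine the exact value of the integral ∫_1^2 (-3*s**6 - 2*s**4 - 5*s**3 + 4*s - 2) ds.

-11421/140

By the power rule, an antiderivative is F(s) = -3*s**7/7 - 2*s**5/5 - 5*s**4/4 + 2*s**2 - 2*s.
Then F(2) - F(1) = (-2928/35) - (-291/140) = -11421/140.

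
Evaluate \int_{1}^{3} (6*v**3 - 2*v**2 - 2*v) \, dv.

284/3

By the power rule, an antiderivative is F(v) = 3*v**4/2 - 2*v**3/3 - v**2.
Then F(3) - F(1) = (189/2) - (-1/6) = 284/3.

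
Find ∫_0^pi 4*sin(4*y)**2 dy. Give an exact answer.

2*pi

Use the identity sin^2(4*y) = (1 - cos(8*y))/2.
An antiderivative is F(y) = 2*y - sin(8*y)/4.
Then F(pi) - F(0) = (2*pi) - (0) = 2*pi.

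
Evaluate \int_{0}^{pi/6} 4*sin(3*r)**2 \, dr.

Use the identity sin^2(3*r) = (1 - cos(6*r))/2.
An antiderivative is F(r) = 2*r - sin(6*r)/3.
Then F(pi/6) - F(0) = (pi/3) - (0) = pi/3.

pi/3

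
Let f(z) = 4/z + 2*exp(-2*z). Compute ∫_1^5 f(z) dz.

An antiderivative is F(z) = 4*log(z) - exp(-2*z).
Then F(5) - F(1) = (-exp(-10) + 4*log(5)) - (-exp(-2)) = -exp(-10) + exp(-2) + 4*log(5).

-exp(-10) + exp(-2) + 4*log(5)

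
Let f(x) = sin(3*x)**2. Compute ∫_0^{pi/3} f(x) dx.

pi/6

Use the identity sin^2(3*x) = (1 - cos(6*x))/2.
An antiderivative is F(x) = x/2 - sin(6*x)/12.
Then F(pi/3) - F(0) = (pi/6) - (0) = pi/6.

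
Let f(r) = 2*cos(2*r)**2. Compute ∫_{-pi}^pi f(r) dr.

2*pi

Use the identity cos^2(2*r) = (1 + cos(4*r))/2.
An antiderivative is F(r) = r + sin(4*r)/4.
Then F(pi) - F(-pi) = (pi) - (-pi) = 2*pi.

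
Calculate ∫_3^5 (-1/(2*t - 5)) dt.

An antiderivative is F(t) = -log(2*t - 5)/2.
Then F(5) - F(3) = (-log(5)/2) - (0) = -log(5)/2.

-log(5)/2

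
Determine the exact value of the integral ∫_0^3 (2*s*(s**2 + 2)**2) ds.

441

Let u = s**2 + 2, so du = 2*s ds. When s = 0, u = 2; when s = 3, u = 11.
The integral becomes ∫ u**2 du from 2 to 11, with antiderivative u**3/3.
Back in s: F(s) = (s**2 + 2)**3/3.
Then F(3) - F(0) = (1331/3) - (8/3) = 441.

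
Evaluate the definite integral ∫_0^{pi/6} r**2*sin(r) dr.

-2 - sqrt(3)*pi**2/72 + pi/6 + sqrt(3)

Integrate by parts twice (u = r^2, dv = sin(r) dr).
An antiderivative is F(r) = -r**2*cos(r) + 2*r*sin(r) + 2*cos(r).
Then F(pi/6) - F(0) = (-sqrt(3)*pi**2/72 + pi/6 + sqrt(3)) - (2) = -2 - sqrt(3)*pi**2/72 + pi/6 + sqrt(3).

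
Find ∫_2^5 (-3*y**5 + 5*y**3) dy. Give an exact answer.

-28077/4

By the power rule, an antiderivative is F(y) = -y**6/2 + 5*y**4/4.
Then F(5) - F(2) = (-28125/4) - (-12) = -28077/4.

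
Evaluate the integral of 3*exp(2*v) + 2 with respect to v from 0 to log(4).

log(16) + 45/2

An antiderivative is F(v) = 3*exp(2*v)/2 + 2*v.
Then F(log(4)) - F(0) = (4*log(2) + 24) - (3/2) = log(16) + 45/2.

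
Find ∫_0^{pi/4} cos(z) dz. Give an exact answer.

sqrt(2)/2

An antiderivative is F(z) = sin(z).
Then F(pi/4) - F(0) = (sqrt(2)/2) - (0) = sqrt(2)/2.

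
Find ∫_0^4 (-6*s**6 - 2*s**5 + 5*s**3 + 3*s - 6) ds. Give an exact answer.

-316864/21

By the power rule, an antiderivative is F(s) = -6*s**7/7 - s**6/3 + 5*s**4/4 + 3*s**2/2 - 6*s.
Then F(4) - F(0) = (-316864/21) - (0) = -316864/21.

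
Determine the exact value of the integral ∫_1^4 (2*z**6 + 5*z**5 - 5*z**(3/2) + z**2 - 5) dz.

112523/14

By the power rule, an antiderivative is F(z) = 2*z**7/7 + 5*z**6/6 - 2*z**(5/2) + z**3/3 - 5*z.
Then F(4) - F(1) = (168668/21) - (-233/42) = 112523/14.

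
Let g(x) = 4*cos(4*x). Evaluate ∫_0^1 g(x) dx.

Let u = 4*x, so du = 4 dx. When x = 0, u = 0; when x = 1, u = 4.
The integral becomes ∫ cos(u) du from 0 to 4, with antiderivative sin(u).
Back in x: F(x) = sin(4*x).
Then F(1) - F(0) = (sin(4)) - (0) = sin(4).

sin(4)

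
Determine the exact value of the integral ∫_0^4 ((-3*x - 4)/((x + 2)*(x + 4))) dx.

Factor the denominator: x**2 + 6*x + 8 = (x + 4)(x + 2).
Partial fractions: (-3*x - 4)/((x + 2)*(x + 4)) = -4/(x + 4) + 1/(x + 2).
An antiderivative is F(x) = log(x + 2) - 4*log(x + 4).
Then F(4) - F(0) = (-11*log(2) + log(3)) - (-7*log(2)) = log(3/16).

log(3/16)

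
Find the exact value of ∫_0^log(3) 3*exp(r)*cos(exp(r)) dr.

Let u = exp(r), so du = exp(r) dr. When r = 0, u = 1; when r = log(3), u = 3.
The integral becomes 3·∫ cos(u) du from 1 to 3, with antiderivative 3*sin(u).
Back in r: F(r) = 3*sin(exp(r)).
Then F(log(3)) - F(0) = (3*sin(3)) - (3*sin(1)) = -3*sin(1) + 3*sin(3).

-3*sin(1) + 3*sin(3)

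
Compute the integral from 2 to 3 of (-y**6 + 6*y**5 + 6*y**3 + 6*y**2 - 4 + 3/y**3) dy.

84431/168

By the power rule, an antiderivative is F(y) = -y**7/7 + y**6 + 3*y**4/2 + 2*y**3 - 4*y - 3/(2*y**2).
Then F(3) - F(2) = (12178/21) - (4331/56) = 84431/168.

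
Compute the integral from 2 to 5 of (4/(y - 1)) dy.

8*log(2)

An antiderivative is F(y) = 4*log(y - 1).
Then F(5) - F(2) = (8*log(2)) - (0) = 8*log(2).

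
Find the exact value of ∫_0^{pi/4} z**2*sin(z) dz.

Integrate by parts twice (u = z^2, dv = sin(z) dz).
An antiderivative is F(z) = -z**2*cos(z) + 2*z*sin(z) + 2*cos(z).
Then F(pi/4) - F(0) = (sqrt(2)*(-pi**2 + 8*pi + 32)/32) - (2) = -2 - sqrt(2)*pi**2/32 + sqrt(2)*pi/4 + sqrt(2).

-2 - sqrt(2)*pi**2/32 + sqrt(2)*pi/4 + sqrt(2)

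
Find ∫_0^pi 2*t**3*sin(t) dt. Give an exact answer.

Integrate by parts 3 times (u = t^3, dv = 2*sin(t) dt).
An antiderivative is F(t) = -2*t**3*cos(t) + 6*t**2*sin(t) + 12*t*cos(t) - 12*sin(t).
Then F(pi) - F(0) = (2*pi*(-6 + pi**2)) - (0) = 2*pi*(-6 + pi**2).

2*pi*(-6 + pi**2)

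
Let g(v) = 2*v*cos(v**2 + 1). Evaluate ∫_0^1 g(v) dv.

-sin(1) + sin(2)

Let u = v**2 + 1, so du = 2*v dv. When v = 0, u = 1; when v = 1, u = 2.
The integral becomes ∫ cos(u) du from 1 to 2, with antiderivative sin(u).
Back in v: F(v) = sin(v**2 + 1).
Then F(1) - F(0) = (sin(2)) - (sin(1)) = -sin(1) + sin(2).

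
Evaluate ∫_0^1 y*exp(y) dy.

Integrate by parts once (u = y, dv = exp(y) dy).
An antiderivative is F(y) = (y - 1)*exp(y).
Then F(1) - F(0) = (0) - (-1) = 1.

1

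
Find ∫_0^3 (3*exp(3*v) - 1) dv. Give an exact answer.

An antiderivative is F(v) = exp(3*v) - v.
Then F(3) - F(0) = (-3 + exp(9)) - (1) = -4 + exp(9).

-4 + exp(9)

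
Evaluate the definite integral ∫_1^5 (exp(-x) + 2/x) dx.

-exp(-5) + exp(-1) + 2*log(5)

An antiderivative is F(x) = 2*log(x) - exp(-x).
Then F(5) - F(1) = (-exp(-5) + 2*log(5)) - (-exp(-1)) = -exp(-5) + exp(-1) + 2*log(5).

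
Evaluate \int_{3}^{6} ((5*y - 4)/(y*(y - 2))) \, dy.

Factor the denominator: y**2 - 2*y = y(y - 2).
Partial fractions: (5*y - 4)/(y*(y - 2)) = 2/y + 3/(y - 2).
An antiderivative is F(y) = 2*log(y) + 3*log(y - 2).
Then F(6) - F(3) = (2*log(3) + 8*log(2)) - (log(9)) = 8*log(2).

8*log(2)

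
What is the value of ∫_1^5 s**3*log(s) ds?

-39 + 625*log(5)/4

Integrate by parts once (u = ln s, dv = s**3 ds).
An antiderivative is F(s) = s**4*(4*log(s) - 1)/16.
Then F(5) - F(1) = (-625/16 + 625*log(5)/4) - (-1/16) = -39 + 625*log(5)/4.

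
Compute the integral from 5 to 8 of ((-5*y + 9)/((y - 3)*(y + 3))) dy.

Factor the denominator: y**2 - 9 = (y + 3)(y - 3).
Partial fractions: (-5*y + 9)/((y - 3)*(y + 3)) = -4/(y + 3) - 1/(y - 3).
An antiderivative is F(y) = -log(y - 3) - 4*log(y + 3).
Then F(8) - F(5) = (-4*log(11) - log(5)) - (-13*log(2)) = -4*log(11) - log(5) + 13*log(2).

-4*log(11) - log(5) + 13*log(2)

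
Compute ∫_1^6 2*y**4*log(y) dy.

-622 + 15552*log(6)/5

Integrate by parts once (u = ln y, dv = 2*y**4 dy).
An antiderivative is F(y) = 2*y**5*(5*log(y) - 1)/25.
Then F(6) - F(1) = (-15552/25 + 15552*log(6)/5) - (-2/25) = -622 + 15552*log(6)/5.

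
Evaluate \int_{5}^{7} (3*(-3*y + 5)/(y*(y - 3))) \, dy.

Factor the denominator: y**2 - 3*y = y(y - 3).
Partial fractions: 3*(-3*y + 5)/(y*(y - 3)) = -5/y - 4/(y - 3).
An antiderivative is F(y) = -5*log(y) - 4*log(y - 3).
Then F(7) - F(5) = (-5*log(7) - 8*log(2)) - (-5*log(5) - 4*log(2)) = -5*log(7) - 4*log(2) + 5*log(5).

-5*log(7) - 4*log(2) + 5*log(5)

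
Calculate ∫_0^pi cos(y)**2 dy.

Use the identity cos^2(y) = (1 + cos(2*y))/2.
An antiderivative is F(y) = y/2 + sin(2*y)/4.
Then F(pi) - F(0) = (pi/2) - (0) = pi/2.

pi/2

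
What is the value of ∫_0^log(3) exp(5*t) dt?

Let u = exp(t), so du = exp(t) dt. When t = 0, u = 1; when t = log(3), u = 3.
The integral becomes ∫ u**4 du from 1 to 3, with antiderivative u**5/5.
Back in t: F(t) = exp(5*t)/5.
Then F(log(3)) - F(0) = (243/5) - (1/5) = 242/5.

242/5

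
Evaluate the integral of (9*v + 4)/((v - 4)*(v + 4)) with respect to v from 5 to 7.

Factor the denominator: v**2 - 16 = (v + 4)(v - 4).
Partial fractions: (9*v + 4)/((v - 4)*(v + 4)) = 4/(v + 4) + 5/(v - 4).
An antiderivative is F(v) = 5*log(v - 4) + 4*log(v + 4).
Then F(7) - F(5) = (5*log(3) + 4*log(11)) - (8*log(3)) = -3*log(3) + 4*log(11).

-3*log(3) + 4*log(11)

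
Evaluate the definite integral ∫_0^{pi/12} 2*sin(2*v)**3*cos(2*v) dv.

1/64

Let u = sin(2*v), so du = 2*cos(2*v) dv. When v = 0, u = 0; when v = pi/12, u = 1/2.
The integral becomes ∫ u**3 du from 0 to 1/2, with antiderivative u**4/4.
Back in v: F(v) = sin(2*v)**4/4.
Then F(pi/12) - F(0) = (1/64) - (0) = 1/64.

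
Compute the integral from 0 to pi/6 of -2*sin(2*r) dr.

An antiderivative is F(r) = cos(2*r).
Then F(pi/6) - F(0) = (1/2) - (1) = -1/2.

-1/2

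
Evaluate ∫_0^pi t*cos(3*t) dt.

Integrate by parts once (u = t, dv = cos(3*t) dt).
An antiderivative is F(t) = t*sin(3*t)/3 + cos(3*t)/9.
Then F(pi) - F(0) = (-1/9) - (1/9) = -2/9.

-2/9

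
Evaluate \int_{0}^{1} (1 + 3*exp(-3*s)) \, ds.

2 - exp(-3)

An antiderivative is F(s) = s - exp(-3*s).
Then F(1) - F(0) = (1 - exp(-3)) - (-1) = 2 - exp(-3).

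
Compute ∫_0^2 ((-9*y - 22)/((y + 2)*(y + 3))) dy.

-5*log(5) - 4*log(2) + 5*log(3)

Factor the denominator: y**2 + 5*y + 6 = (y + 3)(y + 2).
Partial fractions: (-9*y - 22)/((y + 2)*(y + 3)) = -5/(y + 3) - 4/(y + 2).
An antiderivative is F(y) = -4*log(y + 2) - 5*log(y + 3).
Then F(2) - F(0) = (-5*log(5) - 8*log(2)) - (-5*log(3) - 4*log(2)) = -5*log(5) - 4*log(2) + 5*log(3).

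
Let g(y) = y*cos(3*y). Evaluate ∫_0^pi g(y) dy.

-2/9

Integrate by parts once (u = y, dv = cos(3*y) dy).
An antiderivative is F(y) = y*sin(3*y)/3 + cos(3*y)/9.
Then F(pi) - F(0) = (-1/9) - (1/9) = -2/9.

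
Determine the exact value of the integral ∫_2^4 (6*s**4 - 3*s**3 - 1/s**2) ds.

20203/20

By the power rule, an antiderivative is F(s) = 6*s**5/5 - 3*s**4/4 + 1/s.
Then F(4) - F(2) = (20741/20) - (269/10) = 20203/20.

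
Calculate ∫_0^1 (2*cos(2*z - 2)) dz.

Let u = 2*z - 2, so du = 2 dz. When z = 0, u = -2; when z = 1, u = 0.
The integral becomes ∫ cos(u) du from -2 to 0, with antiderivative sin(u).
Back in z: F(z) = sin(2*z - 2).
Then F(1) - F(0) = (0) - (-sin(2)) = sin(2).

sin(2)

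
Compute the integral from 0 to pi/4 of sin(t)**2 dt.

-1/4 + pi/8

Use the identity sin^2(t) = (1 - cos(2*t))/2.
An antiderivative is F(t) = t/2 - sin(2*t)/4.
Then F(pi/4) - F(0) = (-1/4 + pi/8) - (0) = -1/4 + pi/8.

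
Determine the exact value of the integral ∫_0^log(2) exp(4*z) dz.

15/4

Let u = exp(z), so du = exp(z) dz. When z = 0, u = 1; when z = log(2), u = 2.
The integral becomes ∫ u**3 du from 1 to 2, with antiderivative u**4/4.
Back in z: F(z) = exp(4*z)/4.
Then F(log(2)) - F(0) = (4) - (1/4) = 15/4.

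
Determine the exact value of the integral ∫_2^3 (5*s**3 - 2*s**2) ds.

By the power rule, an antiderivative is F(s) = 5*s**4/4 - 2*s**3/3.
Then F(3) - F(2) = (333/4) - (44/3) = 823/12.

823/12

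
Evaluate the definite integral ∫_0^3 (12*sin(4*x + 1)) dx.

Let u = 4*x + 1, so du = 4 dx. When x = 0, u = 1; when x = 3, u = 13.
The integral becomes 3·∫ sin(u) du from 1 to 13, with antiderivative -3*cos(u).
Back in x: F(x) = -3*cos(4*x + 1).
Then F(3) - F(0) = (-3*cos(13)) - (-3*cos(1)) = -3*cos(13) + 3*cos(1).

-3*cos(13) + 3*cos(1)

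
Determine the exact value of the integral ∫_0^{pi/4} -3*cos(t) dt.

-3*sqrt(2)/2

An antiderivative is F(t) = -3*sin(t).
Then F(pi/4) - F(0) = (-3*sqrt(2)/2) - (0) = -3*sqrt(2)/2.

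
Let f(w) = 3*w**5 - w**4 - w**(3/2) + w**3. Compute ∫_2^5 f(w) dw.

-10*sqrt(5) + 8*sqrt(2)/5 + 146283/20

By the power rule, an antiderivative is F(w) = w**6/2 - 2*w**(5/2)/5 - w**5/5 + w**4/4.
Then F(5) - F(2) = (29375/4 - 10*sqrt(5)) - (148/5 - 8*sqrt(2)/5) = -10*sqrt(5) + 8*sqrt(2)/5 + 146283/20.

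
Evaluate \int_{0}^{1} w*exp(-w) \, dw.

Integrate by parts once (u = w, dv = exp(-w) dw).
An antiderivative is F(w) = (-w - 1)*exp(-w).
Then F(1) - F(0) = (-2*exp(-1)) - (-1) = 1 - 2*exp(-1).

1 - 2*exp(-1)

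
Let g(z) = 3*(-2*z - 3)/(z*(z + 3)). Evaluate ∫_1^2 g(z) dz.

-3*log(5) + 3*log(2)

Factor the denominator: z**2 + 3*z = (z + 3)z.
Partial fractions: 3*(-2*z - 3)/(z*(z + 3)) = -3/(z + 3) - 3/z.
An antiderivative is F(z) = -3*log(z) - 3*log(z + 3).
Then F(2) - F(1) = (-3*log(5) - 3*log(2)) - (-log(64)) = -3*log(5) + 3*log(2).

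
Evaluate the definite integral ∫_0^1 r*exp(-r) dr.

Integrate by parts once (u = r, dv = exp(-r) dr).
An antiderivative is F(r) = (-r - 1)*exp(-r).
Then F(1) - F(0) = (-2*exp(-1)) - (-1) = 1 - 2*exp(-1).

1 - 2*exp(-1)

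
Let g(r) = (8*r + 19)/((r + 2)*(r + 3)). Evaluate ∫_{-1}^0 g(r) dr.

Factor the denominator: r**2 + 5*r + 6 = (r + 3)(r + 2).
Partial fractions: (8*r + 19)/((r + 2)*(r + 3)) = 5/(r + 3) + 3/(r + 2).
An antiderivative is F(r) = 3*log(r + 2) + 5*log(r + 3).
Then F(0) - F(-1) = (3*log(2) + 5*log(3)) - (log(32)) = -2*log(2) + 5*log(3).

-2*log(2) + 5*log(3)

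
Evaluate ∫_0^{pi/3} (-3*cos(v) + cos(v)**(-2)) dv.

-sqrt(3)/2

An antiderivative is F(v) = -3*sin(v) + tan(v).
Then F(pi/3) - F(0) = (-sqrt(3)/2) - (0) = -sqrt(3)/2.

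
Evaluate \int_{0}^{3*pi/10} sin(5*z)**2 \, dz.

Use the identity sin^2(5*z) = (1 - cos(10*z))/2.
An antiderivative is F(z) = z/2 - sin(10*z)/20.
Then F(3*pi/10) - F(0) = (3*pi/20) - (0) = 3*pi/20.

3*pi/20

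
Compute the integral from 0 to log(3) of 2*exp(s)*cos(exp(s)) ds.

Let u = exp(s), so du = exp(s) ds. When s = 0, u = 1; when s = log(3), u = 3.
The integral becomes 2·∫ cos(u) du from 1 to 3, with antiderivative 2*sin(u).
Back in s: F(s) = 2*sin(exp(s)).
Then F(log(3)) - F(0) = (2*sin(3)) - (2*sin(1)) = -2*sin(1) + 2*sin(3).

-2*sin(1) + 2*sin(3)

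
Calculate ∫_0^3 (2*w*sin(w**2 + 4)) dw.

Let u = w**2 + 4, so du = 2*w dw. When w = 0, u = 4; when w = 3, u = 13.
The integral becomes ∫ sin(u) du from 4 to 13, with antiderivative -cos(u).
Back in w: F(w) = -cos(w**2 + 4).
Then F(3) - F(0) = (-cos(13)) - (-cos(4)) = -cos(13) + cos(4).

-cos(13) + cos(4)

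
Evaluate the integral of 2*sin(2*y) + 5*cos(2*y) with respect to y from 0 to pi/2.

2

An antiderivative is F(y) = 5*sin(2*y)/2 - cos(2*y).
Then F(pi/2) - F(0) = (1) - (-1) = 2.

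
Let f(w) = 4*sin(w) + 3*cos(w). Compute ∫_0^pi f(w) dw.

8

An antiderivative is F(w) = 3*sin(w) - 4*cos(w).
Then F(pi) - F(0) = (4) - (-4) = 8.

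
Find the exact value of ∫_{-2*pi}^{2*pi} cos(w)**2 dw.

2*pi

Use the identity cos^2(w) = (1 + cos(2*w))/2.
An antiderivative is F(w) = w/2 + sin(2*w)/4.
Then F(2*pi) - F(-2*pi) = (pi) - (-pi) = 2*pi.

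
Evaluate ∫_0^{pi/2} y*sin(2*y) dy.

pi/4

Integrate by parts once (u = y, dv = sin(2*y) dy).
An antiderivative is F(y) = -y*cos(2*y)/2 + sin(2*y)/4.
Then F(pi/2) - F(0) = (pi/4) - (0) = pi/4.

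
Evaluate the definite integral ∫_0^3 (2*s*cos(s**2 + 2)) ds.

sin(11) - sin(2)

Let u = s**2 + 2, so du = 2*s ds. When s = 0, u = 2; when s = 3, u = 11.
The integral becomes ∫ cos(u) du from 2 to 11, with antiderivative sin(u).
Back in s: F(s) = sin(s**2 + 2).
Then F(3) - F(0) = (sin(11)) - (sin(2)) = sin(11) - sin(2).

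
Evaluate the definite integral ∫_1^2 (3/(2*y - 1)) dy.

An antiderivative is F(y) = 3*log(2*y - 1)/2.
Then F(2) - F(1) = (3*log(3)/2) - (0) = 3*log(3)/2.

3*log(3)/2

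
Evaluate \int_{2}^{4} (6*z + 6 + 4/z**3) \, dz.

387/8

By the power rule, an antiderivative is F(z) = 3*z**2 + 6*z - 2/z**2.
Then F(4) - F(2) = (575/8) - (47/2) = 387/8.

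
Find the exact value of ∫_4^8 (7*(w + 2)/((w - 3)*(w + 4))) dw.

Factor the denominator: w**2 + w - 12 = (w + 4)(w - 3).
Partial fractions: 7*(w + 2)/((w - 3)*(w + 4)) = 2/(w + 4) + 5/(w - 3).
An antiderivative is F(w) = 5*log(w - 3) + 2*log(w + 4).
Then F(8) - F(4) = (2*log(3) + 4*log(2) + 5*log(5)) - (log(64)) = -2*log(2) + 2*log(3) + 5*log(5).

-2*log(2) + 2*log(3) + 5*log(5)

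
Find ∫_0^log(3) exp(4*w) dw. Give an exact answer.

Let u = exp(w), so du = exp(w) dw. When w = 0, u = 1; when w = log(3), u = 3.
The integral becomes ∫ u**3 du from 1 to 3, with antiderivative u**4/4.
Back in w: F(w) = exp(4*w)/4.
Then F(log(3)) - F(0) = (81/4) - (1/4) = 20.

20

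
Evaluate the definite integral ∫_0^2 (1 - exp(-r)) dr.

An antiderivative is F(r) = r + exp(-r).
Then F(2) - F(0) = (exp(-2) + 2) - (1) = exp(-2) + 1.

exp(-2) + 1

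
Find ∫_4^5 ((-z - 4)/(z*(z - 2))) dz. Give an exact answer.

log(25/54)

Factor the denominator: z**2 - 2*z = z(z - 2).
Partial fractions: (-z - 4)/(z*(z - 2)) = 2/z - 3/(z - 2).
An antiderivative is F(z) = 2*log(z) - 3*log(z - 2).
Then F(5) - F(4) = (log(25/27)) - (log(2)) = log(25/54).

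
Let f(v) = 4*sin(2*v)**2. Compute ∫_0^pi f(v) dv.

2*pi

Use the identity sin^2(2*v) = (1 - cos(4*v))/2.
An antiderivative is F(v) = 2*v - sin(4*v)/2.
Then F(pi) - F(0) = (2*pi) - (0) = 2*pi.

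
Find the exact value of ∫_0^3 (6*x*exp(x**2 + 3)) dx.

-3*(1 - exp(9))*exp(3)

Let u = x**2 + 3, so du = 2*x dx. When x = 0, u = 3; when x = 3, u = 12.
The integral becomes 3·∫ exp(u) du from 3 to 12, with antiderivative 3*exp(u).
Back in x: F(x) = 3*exp(x**2 + 3).
Then F(3) - F(0) = (3*exp(12)) - (3*exp(3)) = -3*(1 - exp(9))*exp(3).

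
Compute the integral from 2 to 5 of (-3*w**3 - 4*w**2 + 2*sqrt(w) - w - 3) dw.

By the power rule, an antiderivative is F(w) = -3*w**4/4 + 4*w**(3/2)/3 - 4*w**3/3 - w**2/2 - 3*w.
Then F(5) - F(2) = (-7955/12 + 20*sqrt(5)/3) - (-92/3 + 8*sqrt(2)/3) = -2529/4 - 8*sqrt(2)/3 + 20*sqrt(5)/3.

-2529/4 - 8*sqrt(2)/3 + 20*sqrt(5)/3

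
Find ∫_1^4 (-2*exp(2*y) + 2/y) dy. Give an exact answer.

-exp(8) + log(16) + exp(2)

An antiderivative is F(y) = -exp(2*y) + 2*log(y).
Then F(4) - F(1) = (-exp(8) + log(16)) - (-exp(2)) = -exp(8) + log(16) + exp(2).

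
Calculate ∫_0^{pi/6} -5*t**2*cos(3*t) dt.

10/27 - 5*pi**2/108

Integrate by parts twice (u = t^2, dv = -5*cos(3*t) dt).
An antiderivative is F(t) = -5*t**2*sin(3*t)/3 - 10*t*cos(3*t)/9 + 10*sin(3*t)/27.
Then F(pi/6) - F(0) = (10/27 - 5*pi**2/108) - (0) = 10/27 - 5*pi**2/108.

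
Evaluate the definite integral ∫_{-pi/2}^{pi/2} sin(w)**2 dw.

Use the identity sin^2(w) = (1 - cos(2*w))/2.
An antiderivative is F(w) = w/2 - sin(2*w)/4.
Then F(pi/2) - F(-pi/2) = (pi/4) - (-pi/4) = pi/2.

pi/2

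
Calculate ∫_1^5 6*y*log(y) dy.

Integrate by parts once (u = ln y, dv = 6*y dy).
An antiderivative is F(y) = 3*y**2*(2*log(y) - 1)/2.
Then F(5) - F(1) = (-75/2 + 75*log(5)) - (-3/2) = -36 + 75*log(5).

-36 + 75*log(5)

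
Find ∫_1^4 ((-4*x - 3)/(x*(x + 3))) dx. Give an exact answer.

-3*log(7) + 4*log(2)

Factor the denominator: x**2 + 3*x = (x + 3)x.
Partial fractions: (-4*x - 3)/(x*(x + 3)) = -3/(x + 3) - 1/x.
An antiderivative is F(x) = -log(x) - 3*log(x + 3).
Then F(4) - F(1) = (-3*log(7) - 2*log(2)) - (-log(64)) = -3*log(7) + 4*log(2).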